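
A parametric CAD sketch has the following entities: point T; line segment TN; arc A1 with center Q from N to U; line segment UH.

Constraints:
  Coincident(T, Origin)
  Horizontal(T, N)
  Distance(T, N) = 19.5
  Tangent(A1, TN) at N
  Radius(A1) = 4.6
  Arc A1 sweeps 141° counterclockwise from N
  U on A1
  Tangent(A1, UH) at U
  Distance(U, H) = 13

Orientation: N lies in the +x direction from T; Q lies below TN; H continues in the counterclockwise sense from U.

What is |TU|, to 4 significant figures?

18.51

The tangent condition forces QN to be normal to TN, so Q = N + (0, -4.6) = (19.50, -4.600). On A1, N sits at bearing 90° from Q; a 141° counterclockwise sweep puts U at bearing 231°, so U = Q + 4.6·(cos 231°, sin 231°) = (16.61, -8.175). Then |TU| = |U − T| = 18.51.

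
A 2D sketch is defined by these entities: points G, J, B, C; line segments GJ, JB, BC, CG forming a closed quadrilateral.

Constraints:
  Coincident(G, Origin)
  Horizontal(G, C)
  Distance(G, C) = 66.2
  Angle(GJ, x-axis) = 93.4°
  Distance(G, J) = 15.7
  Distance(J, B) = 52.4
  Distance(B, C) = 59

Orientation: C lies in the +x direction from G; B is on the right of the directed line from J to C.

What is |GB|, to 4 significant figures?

37.69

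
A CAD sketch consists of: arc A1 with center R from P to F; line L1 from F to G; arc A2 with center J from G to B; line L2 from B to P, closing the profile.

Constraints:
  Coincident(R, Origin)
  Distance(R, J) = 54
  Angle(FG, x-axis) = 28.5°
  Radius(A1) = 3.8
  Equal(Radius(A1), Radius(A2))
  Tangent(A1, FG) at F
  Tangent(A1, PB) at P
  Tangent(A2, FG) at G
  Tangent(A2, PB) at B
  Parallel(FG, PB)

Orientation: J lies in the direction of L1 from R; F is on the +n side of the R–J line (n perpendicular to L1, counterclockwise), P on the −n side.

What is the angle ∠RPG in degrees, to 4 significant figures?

81.99°

The slot axis is L1's direction at 28.5°, so u = (cos 28.5°, sin 28.5°) = (0.8788, 0.4772) and n = (−sin 28.5°, cos 28.5°) = (-0.4772, 0.8788). R is at the origin and J lies 54.0 along u from R, so J = 54.0·u = (47.46, 25.77). Tangency of A1 to both parallel lines with radius 3.8 puts F and P at R ± 3.8·n: F = (-1.813, 3.340), P = (1.813, -3.340). Equal radii place G and B the same way about J: G = J + 3.8·n = (45.64, 29.11), B = J − 3.8·n = (49.27, 22.43). Then cos ∠RPG = PR·PG / (|PR||PG|), giving 81.99°.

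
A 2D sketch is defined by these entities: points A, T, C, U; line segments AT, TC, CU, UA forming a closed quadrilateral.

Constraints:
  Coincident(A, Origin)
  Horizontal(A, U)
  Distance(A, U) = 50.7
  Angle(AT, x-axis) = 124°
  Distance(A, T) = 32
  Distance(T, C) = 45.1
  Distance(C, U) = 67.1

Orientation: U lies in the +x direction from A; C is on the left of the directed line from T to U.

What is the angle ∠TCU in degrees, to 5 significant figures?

79.264°

Checks: A = (0.00, 0.00) ✓; |TC| = 45.10 ✓; |CU| = 67.10 ✓.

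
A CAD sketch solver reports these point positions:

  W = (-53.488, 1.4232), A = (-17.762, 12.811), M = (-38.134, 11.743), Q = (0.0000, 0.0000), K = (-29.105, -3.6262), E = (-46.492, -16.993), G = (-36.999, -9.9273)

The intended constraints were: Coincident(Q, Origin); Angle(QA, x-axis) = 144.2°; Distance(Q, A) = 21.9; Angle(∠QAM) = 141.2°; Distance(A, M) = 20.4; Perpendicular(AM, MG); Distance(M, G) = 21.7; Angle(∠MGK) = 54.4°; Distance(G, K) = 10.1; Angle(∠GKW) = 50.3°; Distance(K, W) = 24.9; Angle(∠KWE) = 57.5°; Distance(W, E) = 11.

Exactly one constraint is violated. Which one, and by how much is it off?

Distance(W, E) = 11 — off by 8.70.

Q = (0.00, 0.00) ✓; QA at 144.2° ✓; |QA| = 21.90 ✓; ∠QAM = 141.2° ✓; |AM| = 20.40 ✓; ∠(AM, MG) = 90.00° ✓; |MG| = 21.70 ✓; ∠MGK = 54.40° ✓; |GK| = 10.10 ✓; ∠GKW = 50.30° ✓; |KW| = 24.90 ✓; ∠KWE = 57.50° ✓; |WE| = 19.70 ✗.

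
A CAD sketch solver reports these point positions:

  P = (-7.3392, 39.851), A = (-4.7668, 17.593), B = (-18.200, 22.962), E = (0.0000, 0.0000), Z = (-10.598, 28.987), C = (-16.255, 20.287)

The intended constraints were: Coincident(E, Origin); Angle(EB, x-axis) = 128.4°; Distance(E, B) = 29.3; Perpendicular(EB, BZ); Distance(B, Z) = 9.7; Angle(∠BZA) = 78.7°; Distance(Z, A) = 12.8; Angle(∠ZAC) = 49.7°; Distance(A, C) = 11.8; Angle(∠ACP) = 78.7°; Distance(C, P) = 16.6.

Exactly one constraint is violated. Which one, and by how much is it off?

Distance(C, P) = 16.6 — off by 4.90.

E = (0.00, 0.00) ✓; EB at 128.4° ✓; |EB| = 29.30 ✓; ∠(EB, BZ) = 90.00° ✓; |BZ| = 9.700 ✓; ∠BZA = 78.70° ✓; |ZA| = 12.80 ✓; ∠ZAC = 49.70° ✓; |AC| = 11.80 ✓; ∠ACP = 78.70° ✓; |CP| = 21.50 ✗.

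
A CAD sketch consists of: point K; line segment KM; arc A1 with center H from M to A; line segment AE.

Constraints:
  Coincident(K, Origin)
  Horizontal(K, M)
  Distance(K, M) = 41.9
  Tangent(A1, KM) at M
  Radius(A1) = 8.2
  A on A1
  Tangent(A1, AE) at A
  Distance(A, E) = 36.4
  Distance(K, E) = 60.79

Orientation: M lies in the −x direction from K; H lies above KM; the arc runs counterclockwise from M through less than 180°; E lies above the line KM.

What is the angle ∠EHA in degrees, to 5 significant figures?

77.305°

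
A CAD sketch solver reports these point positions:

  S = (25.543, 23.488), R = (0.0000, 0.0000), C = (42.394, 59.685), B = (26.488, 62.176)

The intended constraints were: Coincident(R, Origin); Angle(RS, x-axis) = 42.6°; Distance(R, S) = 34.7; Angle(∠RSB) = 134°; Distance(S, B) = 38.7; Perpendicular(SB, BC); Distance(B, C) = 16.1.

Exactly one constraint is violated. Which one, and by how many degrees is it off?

Perpendicular(SB, BC) — off by 7.50°.

R = (0.00, 0.00) ✓; RS at 42.60° ✓; |RS| = 34.70 ✓; ∠RSB = 134.0° ✓; |SB| = 38.70 ✓; ∠(SB, BC) = 97.50° ✗; |BC| = 16.10 ✓.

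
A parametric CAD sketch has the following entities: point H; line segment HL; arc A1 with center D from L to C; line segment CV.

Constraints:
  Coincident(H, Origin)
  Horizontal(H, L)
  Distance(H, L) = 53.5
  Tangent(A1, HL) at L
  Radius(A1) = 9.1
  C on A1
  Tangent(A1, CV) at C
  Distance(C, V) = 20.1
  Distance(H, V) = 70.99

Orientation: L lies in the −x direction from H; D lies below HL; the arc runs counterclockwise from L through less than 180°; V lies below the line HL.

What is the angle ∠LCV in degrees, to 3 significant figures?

139°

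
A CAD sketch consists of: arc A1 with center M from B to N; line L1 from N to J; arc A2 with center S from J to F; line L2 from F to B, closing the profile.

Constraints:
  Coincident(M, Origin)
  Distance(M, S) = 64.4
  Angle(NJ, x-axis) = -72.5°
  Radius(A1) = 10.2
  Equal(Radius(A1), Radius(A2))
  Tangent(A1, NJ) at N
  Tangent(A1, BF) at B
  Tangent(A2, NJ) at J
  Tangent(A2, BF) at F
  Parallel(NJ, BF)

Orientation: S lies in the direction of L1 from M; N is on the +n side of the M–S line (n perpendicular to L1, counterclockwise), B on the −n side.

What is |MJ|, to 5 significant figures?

65.203

Tangency of A1 to both parallel lines with radius 10.2 puts N and B at M ± 10.2·n: N = (9.7279, 3.0672), B = (-9.7279, -3.0672). Equal radii place J and F the same way about S: J = S + 10.2·n = (29.093, -58.352), F = S − 10.2·n = (9.6375, -64.487). Then |MJ| = |J − M| = 65.203.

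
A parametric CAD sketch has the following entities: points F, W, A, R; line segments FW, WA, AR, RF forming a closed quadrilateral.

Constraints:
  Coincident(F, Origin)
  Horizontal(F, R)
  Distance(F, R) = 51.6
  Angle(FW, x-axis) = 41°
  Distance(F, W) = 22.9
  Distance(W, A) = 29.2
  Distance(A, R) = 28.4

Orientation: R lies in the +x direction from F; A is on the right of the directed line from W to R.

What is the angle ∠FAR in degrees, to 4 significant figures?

127.3°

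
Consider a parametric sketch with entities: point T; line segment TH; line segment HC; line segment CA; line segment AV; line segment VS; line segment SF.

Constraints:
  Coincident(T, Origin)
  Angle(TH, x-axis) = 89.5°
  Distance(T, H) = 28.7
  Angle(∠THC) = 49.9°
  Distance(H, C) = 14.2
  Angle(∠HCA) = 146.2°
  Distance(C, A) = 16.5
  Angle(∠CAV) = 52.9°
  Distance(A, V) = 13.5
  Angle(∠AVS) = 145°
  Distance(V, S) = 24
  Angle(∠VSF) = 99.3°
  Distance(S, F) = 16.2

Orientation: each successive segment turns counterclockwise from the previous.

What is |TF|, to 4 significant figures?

39.56

T is at the origin; TH runs at 89.5° with length 28.7, so H = (0.2505, 28.70). ∠THC = 49.9° gives HC at -140.4° from the x-axis; with |HC| = 14.2, C = (-10.69, 19.65). ∠HCA = 146.2° gives CA at -106.6° from the x-axis; with |CA| = 16.5, A = (-15.40, 3.835). ∠CAV = 52.9° gives AV at 20.50° from the x-axis; with |AV| = 13.5, V = (-2.760, 8.563). ∠AVS = 145.0° gives VS at 55.50° from the x-axis; with |VS| = 24.0, S = (10.83, 28.34). ∠VSF = 99.3° gives SF at 136.2° from the x-axis; with |SF| = 16.2, F = (-0.8584, 39.55). Then |TF| = |F − T| = 39.56.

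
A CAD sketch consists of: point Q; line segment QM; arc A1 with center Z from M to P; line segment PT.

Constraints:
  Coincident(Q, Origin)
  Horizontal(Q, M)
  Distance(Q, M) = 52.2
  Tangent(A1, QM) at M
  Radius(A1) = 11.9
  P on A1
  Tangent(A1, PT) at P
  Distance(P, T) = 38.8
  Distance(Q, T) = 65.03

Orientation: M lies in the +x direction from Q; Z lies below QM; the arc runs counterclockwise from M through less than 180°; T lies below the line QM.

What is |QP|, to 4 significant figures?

42.05

Checks: ∠(ZM, MQ) = 90.00° ✓; |ZP| = 11.90 ✓; ∠(ZP, PT) = 90.00° ✓; |PT| = 38.80 ✓; |QT| = 65.03 ✓.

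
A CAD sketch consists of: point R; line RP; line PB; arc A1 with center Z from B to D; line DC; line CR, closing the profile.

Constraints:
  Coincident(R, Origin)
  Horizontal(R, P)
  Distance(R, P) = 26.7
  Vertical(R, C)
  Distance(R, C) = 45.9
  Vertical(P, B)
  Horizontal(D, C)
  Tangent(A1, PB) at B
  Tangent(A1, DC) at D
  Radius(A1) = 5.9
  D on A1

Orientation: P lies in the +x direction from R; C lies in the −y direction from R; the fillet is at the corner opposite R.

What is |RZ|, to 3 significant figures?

45.1

RC is vertical with |RC| = 45.9 and C on the −y side, so C = (0.00, -45.9). The virtual corner opposite R is at (26.7, -45.9). A1 meets PB tangentially, so ZB is at right angles to PB and since A1 is tangent to DC there, ZD ⟂ DC, with radius 5.9, so the center Z sits 5.9 in from both sides at Z = (20.8, -40.0). Then |RZ| = |Z − R| = 45.1.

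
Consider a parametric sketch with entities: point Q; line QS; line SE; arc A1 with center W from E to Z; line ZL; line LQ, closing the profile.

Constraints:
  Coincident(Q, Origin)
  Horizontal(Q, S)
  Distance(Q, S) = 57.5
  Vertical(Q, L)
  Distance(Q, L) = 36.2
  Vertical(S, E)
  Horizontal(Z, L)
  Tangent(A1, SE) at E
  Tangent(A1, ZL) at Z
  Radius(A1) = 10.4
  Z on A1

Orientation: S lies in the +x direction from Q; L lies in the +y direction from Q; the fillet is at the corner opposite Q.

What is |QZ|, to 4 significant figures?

59.40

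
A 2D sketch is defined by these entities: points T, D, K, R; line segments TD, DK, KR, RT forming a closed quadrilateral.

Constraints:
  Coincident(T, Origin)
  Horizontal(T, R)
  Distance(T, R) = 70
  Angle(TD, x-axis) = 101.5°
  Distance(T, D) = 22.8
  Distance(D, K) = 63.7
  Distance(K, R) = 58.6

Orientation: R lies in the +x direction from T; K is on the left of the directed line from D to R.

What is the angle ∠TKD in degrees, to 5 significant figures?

16.780°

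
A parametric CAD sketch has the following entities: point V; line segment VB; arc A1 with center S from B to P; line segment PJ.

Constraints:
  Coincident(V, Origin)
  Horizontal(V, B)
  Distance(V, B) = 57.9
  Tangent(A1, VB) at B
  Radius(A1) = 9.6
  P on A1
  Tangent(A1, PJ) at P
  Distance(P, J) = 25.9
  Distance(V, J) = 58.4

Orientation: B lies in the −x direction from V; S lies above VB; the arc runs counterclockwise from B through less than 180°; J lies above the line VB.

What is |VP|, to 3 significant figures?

49.2

Checks: |SP| = 9.600 ✓; ∠(SP, PJ) = 90.00° ✓; |PJ| = 25.90 ✓; |VJ| = 58.40 ✓.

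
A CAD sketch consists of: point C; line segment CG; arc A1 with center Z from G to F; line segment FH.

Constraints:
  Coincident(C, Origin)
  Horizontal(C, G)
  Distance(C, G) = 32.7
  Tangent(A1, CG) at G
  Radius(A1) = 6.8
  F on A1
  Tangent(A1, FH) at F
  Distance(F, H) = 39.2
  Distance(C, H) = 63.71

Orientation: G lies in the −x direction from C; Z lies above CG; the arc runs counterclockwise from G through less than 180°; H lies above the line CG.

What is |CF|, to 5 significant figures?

28.584

C is at the origin; C and G share the same y with |CG| = 32.7 and G on the −x side, so G = (-32.700, 0.0000). Tangency of A1 to CG means the radius ZG is perpendicular to CG, so Z = G + (0, 6.8) = (-32.700, 6.8000). Since ZF ⟂ FH (tangency), |ZH| = √(6.8² + 39.2²) = 39.785 regardless of where F sits on A1. So H lies on both circle(C, 63.71) and circle(Z, 39.785); the above-CG intersection is H = (-45.683, 44.407). F is the foot of the tangent from H: F = (-26.746, 10.085).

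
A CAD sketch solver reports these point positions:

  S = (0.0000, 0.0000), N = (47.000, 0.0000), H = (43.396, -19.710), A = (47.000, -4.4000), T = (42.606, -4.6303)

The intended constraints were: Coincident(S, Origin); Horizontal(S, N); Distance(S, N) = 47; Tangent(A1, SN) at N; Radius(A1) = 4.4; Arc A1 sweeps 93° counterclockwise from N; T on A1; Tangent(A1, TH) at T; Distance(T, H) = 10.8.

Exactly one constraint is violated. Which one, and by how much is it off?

Distance(T, H) = 10.8 — off by 4.30.

S = (0.00, 0.00) ✓; S.y = 0.00, N.y = 0.00 ✓; |SN| = 47.00 ✓; ∠(AN, NS) = 90.00° ✓; |AN| = 4.400 ✓; bearing(A→T) − bearing(A→N) = 93.00° ✓; |AT| = 4.400 ✓; ∠(AT, TH) = 90.00° ✓; |TH| = 15.10 ✗.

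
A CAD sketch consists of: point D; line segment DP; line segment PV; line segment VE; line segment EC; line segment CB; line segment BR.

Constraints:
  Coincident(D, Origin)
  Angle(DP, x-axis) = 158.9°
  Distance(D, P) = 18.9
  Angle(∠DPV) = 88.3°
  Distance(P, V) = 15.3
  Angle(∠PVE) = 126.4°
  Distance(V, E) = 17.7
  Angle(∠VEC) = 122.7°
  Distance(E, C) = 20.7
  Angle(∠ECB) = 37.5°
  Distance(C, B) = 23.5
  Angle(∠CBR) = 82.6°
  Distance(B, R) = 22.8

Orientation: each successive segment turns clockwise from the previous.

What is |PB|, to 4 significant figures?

16.11

D is at the origin; DP runs at 158.9° with length 18.9, so P = (-17.63, 6.804). ∠DPV = 88.3° gives PV at 67.20° from the x-axis; with |PV| = 15.3, V = (-11.70, 20.91). ∠PVE = 126.4° gives VE at 13.60° from the x-axis; with |VE| = 17.7, E = (5.500, 25.07). ∠VEC = 122.7° gives EC at -43.70° from the x-axis; with |EC| = 20.7, C = (20.47, 10.77). ∠ECB = 37.5° gives CB at 173.8° from the x-axis; with |CB| = 23.5, B = (-2.897, 13.31). Then |PB| = |B − P| = 16.11.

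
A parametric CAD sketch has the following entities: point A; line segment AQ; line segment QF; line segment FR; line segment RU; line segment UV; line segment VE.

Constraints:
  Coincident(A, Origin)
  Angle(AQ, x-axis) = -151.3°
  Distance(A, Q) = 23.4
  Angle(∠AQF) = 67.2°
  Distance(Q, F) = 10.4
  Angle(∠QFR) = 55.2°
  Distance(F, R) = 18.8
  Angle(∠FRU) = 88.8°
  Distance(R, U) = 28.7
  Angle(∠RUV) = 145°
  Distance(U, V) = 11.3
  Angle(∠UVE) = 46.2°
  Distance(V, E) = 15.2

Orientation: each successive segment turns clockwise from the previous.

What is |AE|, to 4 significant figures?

35.38

A is at the origin; AQ runs at -151.3° with length 23.4, so Q = (-20.53, -11.24). ∠AQF = 67.2° gives QF at 95.90° from the x-axis; with |QF| = 10.4, F = (-21.59, -0.8923). ∠QFR = 55.2° gives FR at -28.90° from the x-axis; with |FR| = 18.8, R = (-5.136, -9.978). ∠FRU = 88.8° gives RU at -120.1° from the x-axis; with |RU| = 28.7, U = (-19.53, -34.81). ∠RUV = 145.0° gives UV at -155.1° from the x-axis; with |UV| = 11.3, V = (-29.78, -39.57). ∠UVE = 46.2° gives VE at 71.10° from the x-axis; with |VE| = 15.2, E = (-24.85, -25.19). Then |AE| = |E − A| = 35.38.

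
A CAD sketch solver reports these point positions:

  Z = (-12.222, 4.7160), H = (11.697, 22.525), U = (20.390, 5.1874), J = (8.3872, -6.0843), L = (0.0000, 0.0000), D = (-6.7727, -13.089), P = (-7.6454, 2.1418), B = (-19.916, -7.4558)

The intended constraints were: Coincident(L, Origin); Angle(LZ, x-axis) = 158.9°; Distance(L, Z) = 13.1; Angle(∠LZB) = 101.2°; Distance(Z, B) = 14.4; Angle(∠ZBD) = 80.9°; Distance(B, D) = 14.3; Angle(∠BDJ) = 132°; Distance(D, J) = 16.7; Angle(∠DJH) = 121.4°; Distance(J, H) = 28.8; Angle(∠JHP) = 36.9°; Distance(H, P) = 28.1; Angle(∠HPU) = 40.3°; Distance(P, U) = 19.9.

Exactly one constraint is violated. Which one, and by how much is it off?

Distance(P, U) = 19.9 — off by 8.30.

L = (0.00, 0.00) ✓; LZ at 158.9° ✓; |LZ| = 13.10 ✓; ∠LZB = 101.2° ✓; |ZB| = 14.40 ✓; ∠ZBD = 80.90° ✓; |BD| = 14.30 ✓; ∠BDJ = 132.0° ✓; |DJ| = 16.70 ✓; ∠DJH = 121.4° ✓; |JH| = 28.80 ✓; ∠JHP = 36.90° ✓; |HP| = 28.10 ✓; ∠HPU = 40.30° ✓; |PU| = 28.20 ✗.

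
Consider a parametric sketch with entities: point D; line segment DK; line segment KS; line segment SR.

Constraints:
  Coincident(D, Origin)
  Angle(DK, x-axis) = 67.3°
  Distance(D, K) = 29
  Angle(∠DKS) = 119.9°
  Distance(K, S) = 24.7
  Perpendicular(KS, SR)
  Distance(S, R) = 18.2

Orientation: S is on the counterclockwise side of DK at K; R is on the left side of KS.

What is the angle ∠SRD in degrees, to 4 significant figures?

100.1°

∠DKS = 119.9°, so KS runs at 67.3° + (180° − 119.9°) = 127.4° from the x-axis; with |KS| = 24.7, S = K + 24.7·(cos 127.4°, sin 127.4°) = (-3.811, 46.38). The perpendicularity gives SR at right angles to KS; with |SR| = 18.2 on the left of KS, R = S + 18.2·(-0.7944, -0.6074) = (-18.27, 35.32). Then cos ∠SRD = RS·RD / (|RS||RD|), giving 100.1°.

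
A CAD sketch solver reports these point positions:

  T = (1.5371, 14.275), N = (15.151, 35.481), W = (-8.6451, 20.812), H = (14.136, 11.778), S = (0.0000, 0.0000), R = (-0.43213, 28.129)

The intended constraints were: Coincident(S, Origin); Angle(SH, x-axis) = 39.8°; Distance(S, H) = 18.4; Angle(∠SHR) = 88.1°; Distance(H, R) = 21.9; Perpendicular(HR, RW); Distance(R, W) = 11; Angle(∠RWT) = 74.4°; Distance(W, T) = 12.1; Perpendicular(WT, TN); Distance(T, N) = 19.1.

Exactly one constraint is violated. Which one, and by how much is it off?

Distance(T, N) = 19.1 — off by 6.10.

S = (0.00, 0.00) ✓; SH at 39.80° ✓; |SH| = 18.40 ✓; ∠SHR = 88.10° ✓; |HR| = 21.90 ✓; ∠(HR, RW) = 90.00° ✓; |RW| = 11.00 ✓; ∠RWT = 74.40° ✓; |WT| = 12.10 ✓; ∠(WT, TN) = 90.00° ✓; |TN| = 25.20 ✗.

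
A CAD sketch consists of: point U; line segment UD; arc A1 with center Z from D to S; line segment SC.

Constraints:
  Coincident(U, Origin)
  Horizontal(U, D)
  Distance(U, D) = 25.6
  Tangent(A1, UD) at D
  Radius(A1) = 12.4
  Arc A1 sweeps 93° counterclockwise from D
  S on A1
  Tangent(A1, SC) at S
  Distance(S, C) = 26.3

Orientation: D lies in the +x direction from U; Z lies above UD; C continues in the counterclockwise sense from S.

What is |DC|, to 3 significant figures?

40.8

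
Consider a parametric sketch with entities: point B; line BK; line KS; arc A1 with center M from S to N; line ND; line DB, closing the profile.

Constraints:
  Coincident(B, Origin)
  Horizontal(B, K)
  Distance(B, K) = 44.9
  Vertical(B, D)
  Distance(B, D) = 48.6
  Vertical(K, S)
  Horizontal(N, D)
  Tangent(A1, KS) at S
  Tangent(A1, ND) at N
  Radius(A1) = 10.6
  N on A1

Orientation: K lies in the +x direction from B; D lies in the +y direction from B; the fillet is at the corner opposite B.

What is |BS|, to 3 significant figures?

58.8

The virtual corner opposite B is at (44.9, 48.6). Since A1 is tangent to KS there, MS ⟂ KS and tangency of A1 to ND means the radius MN is perpendicular to ND, with radius 10.6, so the center M sits 10.6 in from both sides at M = (34.3, 38.0). That places the tangent points at S = (44.9, 38.0) on KS and N = (34.3, 48.6) on ND. Then |BS| = |S − B| = 58.8.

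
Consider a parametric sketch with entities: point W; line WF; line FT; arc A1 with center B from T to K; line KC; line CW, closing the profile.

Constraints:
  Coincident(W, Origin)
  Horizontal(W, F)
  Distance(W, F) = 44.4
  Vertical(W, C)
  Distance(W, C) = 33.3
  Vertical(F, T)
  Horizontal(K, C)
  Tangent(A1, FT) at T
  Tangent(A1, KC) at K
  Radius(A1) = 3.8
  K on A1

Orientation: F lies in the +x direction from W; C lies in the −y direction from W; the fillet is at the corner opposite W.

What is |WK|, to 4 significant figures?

52.51

W is at the origin; W and F share the same y with |WF| = 44.4 and F on the +x side, so F = (44.40, 0.000). W and C share the same x with |WC| = 33.3 and C on the −y side, so C = (0.000, -33.30). The virtual corner opposite W is at (44.40, -33.30). Tangency of A1 to FT means the radius BT is perpendicular to FT and A1 meets KC tangentially, so BK is at right angles to KC, with radius 3.8, so the center B sits 3.8 in from both sides at B = (40.60, -29.50). That places the tangent points at T = (44.40, -29.50) on FT and K = (40.60, -33.30) on KC. Then |WK| = |K − W| = 52.51.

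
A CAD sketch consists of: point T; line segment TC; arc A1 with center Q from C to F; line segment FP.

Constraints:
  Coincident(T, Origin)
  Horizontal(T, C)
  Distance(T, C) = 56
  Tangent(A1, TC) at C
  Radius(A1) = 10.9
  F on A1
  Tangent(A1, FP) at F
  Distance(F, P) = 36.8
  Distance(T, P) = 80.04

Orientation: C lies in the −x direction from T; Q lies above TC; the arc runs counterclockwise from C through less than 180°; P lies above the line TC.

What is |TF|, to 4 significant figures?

49.07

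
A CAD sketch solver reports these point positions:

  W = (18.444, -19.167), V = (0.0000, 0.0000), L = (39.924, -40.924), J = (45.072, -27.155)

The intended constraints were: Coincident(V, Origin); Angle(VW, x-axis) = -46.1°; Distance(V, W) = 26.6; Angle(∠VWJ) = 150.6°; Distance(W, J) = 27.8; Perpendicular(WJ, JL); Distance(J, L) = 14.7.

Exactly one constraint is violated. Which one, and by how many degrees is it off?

Perpendicular(WJ, JL) — off by 3.80°.

V = (0.00, 0.00) ✓; VW at -46.10° ✓; |VW| = 26.60 ✓; ∠VWJ = 150.6° ✓; |WJ| = 27.80 ✓; ∠(WJ, JL) = 93.80° ✗; |JL| = 14.70 ✓.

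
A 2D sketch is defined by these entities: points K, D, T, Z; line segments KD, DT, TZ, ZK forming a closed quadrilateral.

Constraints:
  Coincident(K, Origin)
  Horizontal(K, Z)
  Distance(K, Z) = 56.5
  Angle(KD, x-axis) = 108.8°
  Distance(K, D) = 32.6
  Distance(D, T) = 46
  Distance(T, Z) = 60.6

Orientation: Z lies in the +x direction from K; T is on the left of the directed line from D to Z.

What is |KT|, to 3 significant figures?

61.5

Checks: |DT| = 46.00 ✓; |TZ| = 60.60 ✓.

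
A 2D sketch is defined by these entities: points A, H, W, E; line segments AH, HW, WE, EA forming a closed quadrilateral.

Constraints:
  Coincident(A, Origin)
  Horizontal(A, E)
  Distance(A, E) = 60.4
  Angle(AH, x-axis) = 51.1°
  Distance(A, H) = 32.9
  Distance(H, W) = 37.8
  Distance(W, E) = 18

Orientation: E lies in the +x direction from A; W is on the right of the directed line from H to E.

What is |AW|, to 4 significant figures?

43.33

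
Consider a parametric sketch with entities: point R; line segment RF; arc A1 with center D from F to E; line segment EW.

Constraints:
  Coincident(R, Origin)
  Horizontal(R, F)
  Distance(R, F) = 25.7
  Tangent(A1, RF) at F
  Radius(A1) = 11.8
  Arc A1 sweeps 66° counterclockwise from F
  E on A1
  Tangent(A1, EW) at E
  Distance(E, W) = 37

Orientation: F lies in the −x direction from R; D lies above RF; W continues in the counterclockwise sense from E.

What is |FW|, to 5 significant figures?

48.290

On A1, F sits at bearing -90° from D; a 66° counterclockwise sweep puts E at bearing -24°, so E = D + 11.8·(cos -24°, sin -24°) = (-14.920, 7.0005). Since A1 is tangent to EW there, DE ⟂ EW, so EW runs along (−sin -24°, cos -24°); with |EW| = 37.0, W = (0.12909, 40.802). Then |FW| = |W − F| = 48.290.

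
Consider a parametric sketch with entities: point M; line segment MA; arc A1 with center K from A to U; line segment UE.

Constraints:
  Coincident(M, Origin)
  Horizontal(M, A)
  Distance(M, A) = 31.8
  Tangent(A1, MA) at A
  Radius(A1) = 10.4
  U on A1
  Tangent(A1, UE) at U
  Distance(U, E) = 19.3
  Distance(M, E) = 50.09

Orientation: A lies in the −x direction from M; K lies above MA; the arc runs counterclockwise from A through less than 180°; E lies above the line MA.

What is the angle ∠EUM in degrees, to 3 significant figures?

175°

Checks: |KU| = 10.40 ✓; ∠(KU, UE) = 90.00° ✓; |UE| = 19.30 ✓; |ME| = 50.09 ✓.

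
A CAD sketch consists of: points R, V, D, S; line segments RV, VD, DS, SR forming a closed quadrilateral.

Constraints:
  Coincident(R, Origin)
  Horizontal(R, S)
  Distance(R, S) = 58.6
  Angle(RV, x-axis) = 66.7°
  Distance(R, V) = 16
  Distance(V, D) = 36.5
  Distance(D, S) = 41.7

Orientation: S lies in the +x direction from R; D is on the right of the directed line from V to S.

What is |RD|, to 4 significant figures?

28.26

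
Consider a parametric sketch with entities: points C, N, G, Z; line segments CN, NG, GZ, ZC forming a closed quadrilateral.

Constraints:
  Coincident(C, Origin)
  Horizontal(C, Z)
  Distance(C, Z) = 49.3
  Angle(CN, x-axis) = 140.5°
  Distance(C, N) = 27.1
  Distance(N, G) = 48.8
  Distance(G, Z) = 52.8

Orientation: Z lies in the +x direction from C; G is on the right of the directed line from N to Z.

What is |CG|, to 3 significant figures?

25.5

C is at the origin; C and Z share the same y with |CZ| = 49.3 and Z in +x, so Z = (49.3, 0). CN runs at 140.5° with |CN| = 27.1, so N = (-20.9, 17.2). G is determined by |NG| = 48.8 and |GZ| = 52.8 together: it lies at the intersection of circle(N, 48.8) and circle(Z, 52.8). With |NZ| = 72.3, the foot of the radical line on NZ is 33.3 from N and the perpendicular offset is √(48.8² − 33.3²) = 35.6. Taking the right-of-NZ solution: G = (2.97, -25.3).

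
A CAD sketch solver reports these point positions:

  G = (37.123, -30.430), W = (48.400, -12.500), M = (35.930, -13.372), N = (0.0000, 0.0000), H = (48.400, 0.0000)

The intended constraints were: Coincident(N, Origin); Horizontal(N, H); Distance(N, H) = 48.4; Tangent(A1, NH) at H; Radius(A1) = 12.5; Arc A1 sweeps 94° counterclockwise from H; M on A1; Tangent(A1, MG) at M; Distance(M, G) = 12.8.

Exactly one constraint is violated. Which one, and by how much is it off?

Distance(M, G) = 12.8 — off by 4.30.

N = (0.00, 0.00) ✓; N.y = 0.00, H.y = 0.00 ✓; |NH| = 48.40 ✓; ∠(WH, HN) = 90.00° ✓; |WH| = 12.50 ✓; bearing(W→M) − bearing(W→H) = 94.00° ✓; |WM| = 12.50 ✓; ∠(WM, MG) = 90.00° ✓; |MG| = 17.10 ✗.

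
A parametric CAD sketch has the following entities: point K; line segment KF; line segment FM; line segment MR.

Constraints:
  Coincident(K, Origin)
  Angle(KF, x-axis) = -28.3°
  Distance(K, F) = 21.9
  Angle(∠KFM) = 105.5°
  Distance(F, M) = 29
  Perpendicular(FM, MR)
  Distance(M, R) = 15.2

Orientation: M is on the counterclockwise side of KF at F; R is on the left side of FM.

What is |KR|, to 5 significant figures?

35.349

K is at the origin; KF runs at -28.3° with length 21.9, so F = 21.9·(cos -28.3°, sin -28.3°) = (19.282, -10.383). ∠KFM = 105.5°, so FM runs at -28.3° + (180° − 105.5°) = 46.200° from the x-axis; with |FM| = 29.0, M = F + 29.0·(cos 46.200°, sin 46.200°) = (39.355, 10.549). The perpendicularity gives MR at right angles to FM; with |MR| = 15.2 on the left of FM, R = M + 15.2·(-0.72176, 0.69214) = (28.384, 21.069). Then |KR| = |R − K| = 35.349.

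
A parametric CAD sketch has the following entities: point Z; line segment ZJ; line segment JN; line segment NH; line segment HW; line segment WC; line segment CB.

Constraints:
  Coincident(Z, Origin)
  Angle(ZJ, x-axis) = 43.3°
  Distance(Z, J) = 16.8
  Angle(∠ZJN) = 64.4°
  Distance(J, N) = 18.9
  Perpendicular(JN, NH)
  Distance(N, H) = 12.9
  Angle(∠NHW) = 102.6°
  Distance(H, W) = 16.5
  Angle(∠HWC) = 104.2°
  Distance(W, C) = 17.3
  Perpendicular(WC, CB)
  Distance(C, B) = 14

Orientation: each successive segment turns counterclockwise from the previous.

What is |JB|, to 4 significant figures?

9.152

Z is at the origin; ZJ runs at 43.3° with length 16.8, so J = (12.23, 11.52). ∠ZJN = 64.4° gives JN at 158.9° from the x-axis; with |JN| = 18.9, N = (-5.406, 18.33). The perpendicularity gives NH at right angles to JN, so NH runs at -111.1°; with |NH| = 12.9, H = (-10.05, 6.291). ∠NHW = 102.6° gives HW at -33.70° from the x-axis; with |HW| = 16.5, W = (3.677, -2.864). ∠HWC = 104.2° gives WC at 42.10° from the x-axis; with |WC| = 17.3, C = (16.51, 8.734). WC is perpendicular to CB, so CB runs at 132.1°; with |CB| = 14.0, B = (7.127, 19.12). Then |JB| = |B − J| = 9.152.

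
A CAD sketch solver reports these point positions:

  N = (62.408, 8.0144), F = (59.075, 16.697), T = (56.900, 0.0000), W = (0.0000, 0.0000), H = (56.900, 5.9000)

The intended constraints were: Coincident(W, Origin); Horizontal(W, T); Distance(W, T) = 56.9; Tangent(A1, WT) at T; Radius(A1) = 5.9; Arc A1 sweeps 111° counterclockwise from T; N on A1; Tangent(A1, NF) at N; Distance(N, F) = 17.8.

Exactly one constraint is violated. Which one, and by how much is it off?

Distance(N, F) = 17.8 — off by 8.50.

W = (0.00, 0.00) ✓; W.y = 0.00, T.y = 0.00 ✓; |WT| = 56.90 ✓; ∠(HT, TW) = 90.00° ✓; |HT| = 5.900 ✓; bearing(H→N) − bearing(H→T) = 111.0° ✓; |HN| = 5.900 ✓; ∠(HN, NF) = 90.00° ✓; |NF| = 9.300 ✗.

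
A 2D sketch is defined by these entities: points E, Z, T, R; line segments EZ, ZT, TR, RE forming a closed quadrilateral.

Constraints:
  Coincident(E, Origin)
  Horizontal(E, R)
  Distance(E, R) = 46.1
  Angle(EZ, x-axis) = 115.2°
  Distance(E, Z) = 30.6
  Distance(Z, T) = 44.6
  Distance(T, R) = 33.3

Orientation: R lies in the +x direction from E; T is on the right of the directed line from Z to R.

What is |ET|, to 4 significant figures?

15.91

E is at the origin; ER is horizontal with |ER| = 46.1 and R in +x, so R = (46.1, 0). EZ runs at 115.2° with |EZ| = 30.6, so Z = (-13.03, 27.69). T is determined by |ZT| = 44.6 and |TR| = 33.3 together: it lies at the intersection of circle(Z, 44.6) and circle(R, 33.3). With |ZR| = 65.29, the foot of the radical line on ZR is 39.39 from Z and the perpendicular offset is √(44.6² − 39.39²) = 20.93. Taking the right-of-ZR solution: T = (13.77, -7.966).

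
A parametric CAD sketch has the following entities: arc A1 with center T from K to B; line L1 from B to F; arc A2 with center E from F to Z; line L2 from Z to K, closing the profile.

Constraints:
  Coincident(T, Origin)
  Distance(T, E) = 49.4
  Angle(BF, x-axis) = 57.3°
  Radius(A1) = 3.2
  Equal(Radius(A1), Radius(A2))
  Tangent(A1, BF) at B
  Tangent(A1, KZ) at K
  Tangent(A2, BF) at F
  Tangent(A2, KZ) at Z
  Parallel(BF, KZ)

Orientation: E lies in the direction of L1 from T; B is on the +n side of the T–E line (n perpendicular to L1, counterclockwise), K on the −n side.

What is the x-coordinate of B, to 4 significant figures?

-2.693

T is at the origin and E lies 49.4 along u from T, so E = 49.4·u = (26.69, 41.57). Tangency of A1 to both parallel lines with radius 3.2 puts B and K at T ± 3.2·n: B = (-2.693, 1.729), K = (2.693, -1.729). So B.x = -2.693.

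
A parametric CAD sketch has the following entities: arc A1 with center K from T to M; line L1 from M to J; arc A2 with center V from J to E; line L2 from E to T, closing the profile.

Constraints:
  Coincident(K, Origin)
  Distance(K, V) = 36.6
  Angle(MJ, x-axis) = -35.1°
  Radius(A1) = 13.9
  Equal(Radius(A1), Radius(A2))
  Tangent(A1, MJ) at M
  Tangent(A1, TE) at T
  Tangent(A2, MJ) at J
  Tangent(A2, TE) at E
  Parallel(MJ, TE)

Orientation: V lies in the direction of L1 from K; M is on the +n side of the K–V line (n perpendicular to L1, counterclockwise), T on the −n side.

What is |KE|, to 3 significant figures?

39.2

Tangency of A1 to both parallel lines with radius 13.9 puts M and T at K ± 13.9·n: M = (7.99, 11.4), T = (-7.99, -11.4). Equal radii place J and E the same way about V: J = V + 13.9·n = (37.9, -9.67), E = V − 13.9·n = (22.0, -32.4). Then |KE| = |E − K| = 39.2.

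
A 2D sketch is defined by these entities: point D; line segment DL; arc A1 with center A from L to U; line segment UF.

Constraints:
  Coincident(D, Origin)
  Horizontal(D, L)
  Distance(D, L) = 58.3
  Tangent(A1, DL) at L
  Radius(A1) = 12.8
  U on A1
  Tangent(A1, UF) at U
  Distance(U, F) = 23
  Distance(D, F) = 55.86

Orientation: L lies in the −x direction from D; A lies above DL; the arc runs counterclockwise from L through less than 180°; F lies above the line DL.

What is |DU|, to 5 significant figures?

47.044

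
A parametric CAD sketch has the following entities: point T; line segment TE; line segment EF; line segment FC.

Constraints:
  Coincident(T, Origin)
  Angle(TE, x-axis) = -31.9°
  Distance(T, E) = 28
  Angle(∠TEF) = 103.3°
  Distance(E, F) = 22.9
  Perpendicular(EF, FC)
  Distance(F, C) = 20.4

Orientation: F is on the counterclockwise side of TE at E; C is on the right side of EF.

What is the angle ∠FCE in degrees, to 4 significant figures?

48.30°

∠TEF = 103.3°, so EF runs at -31.9° + (180° − 103.3°) = 44.80° from the x-axis; with |EF| = 22.9, F = E + 22.9·(cos 44.80°, sin 44.80°) = (40.02, 1.340). EF is perpendicular to FC; with |FC| = 20.4 on the right of EF, C = F + 20.4·(0.7046, -0.7096) = (54.39, -13.14). Then cos ∠FCE = CF·CE / (|CF||CE|), giving 48.30°.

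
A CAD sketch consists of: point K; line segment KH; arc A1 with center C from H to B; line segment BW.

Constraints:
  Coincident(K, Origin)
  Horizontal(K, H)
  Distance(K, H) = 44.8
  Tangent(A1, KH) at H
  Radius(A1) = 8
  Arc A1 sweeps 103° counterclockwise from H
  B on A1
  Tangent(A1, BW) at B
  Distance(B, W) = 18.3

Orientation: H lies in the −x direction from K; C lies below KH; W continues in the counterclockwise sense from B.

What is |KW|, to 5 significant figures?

55.800

On A1, H sits at bearing 90° from C; a 103° counterclockwise sweep puts B at bearing 193°, so B = C + 8.0·(cos 193°, sin 193°) = (-52.595, -9.7996). Tangency of A1 to BW means the radius CB is perpendicular to BW, so BW runs along (−sin 193°, cos 193°); with |BW| = 18.3, W = (-48.478, -27.631). Then |KW| = |W − K| = 55.800.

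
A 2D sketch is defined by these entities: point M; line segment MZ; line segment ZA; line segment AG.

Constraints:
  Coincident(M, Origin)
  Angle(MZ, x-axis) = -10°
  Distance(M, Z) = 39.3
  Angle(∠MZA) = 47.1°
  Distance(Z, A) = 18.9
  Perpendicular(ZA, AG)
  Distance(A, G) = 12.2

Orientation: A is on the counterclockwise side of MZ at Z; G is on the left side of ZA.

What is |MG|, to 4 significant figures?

18.35

∠MZA = 47.1°, so ZA runs at -10.0° + (180° − 47.1°) = 122.9° from the x-axis; with |ZA| = 18.9, A = Z + 18.9·(cos 122.9°, sin 122.9°) = (28.44, 9.044). ZA is perpendicular to AG; with |AG| = 12.2 on the left of ZA, G = A + 12.2·(-0.8396, -0.5432) = (18.19, 2.418). Then |MG| = |G − M| = 18.35.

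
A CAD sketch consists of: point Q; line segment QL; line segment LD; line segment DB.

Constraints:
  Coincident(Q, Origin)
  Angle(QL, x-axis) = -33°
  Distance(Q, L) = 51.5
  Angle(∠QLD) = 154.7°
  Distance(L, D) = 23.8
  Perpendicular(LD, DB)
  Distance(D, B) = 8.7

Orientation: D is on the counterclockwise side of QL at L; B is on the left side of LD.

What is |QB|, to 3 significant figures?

71.6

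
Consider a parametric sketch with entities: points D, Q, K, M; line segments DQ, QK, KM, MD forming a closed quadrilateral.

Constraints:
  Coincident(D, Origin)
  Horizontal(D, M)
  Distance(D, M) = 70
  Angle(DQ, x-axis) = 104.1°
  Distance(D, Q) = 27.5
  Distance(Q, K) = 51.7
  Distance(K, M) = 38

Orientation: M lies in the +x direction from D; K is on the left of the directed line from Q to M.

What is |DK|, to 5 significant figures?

53.283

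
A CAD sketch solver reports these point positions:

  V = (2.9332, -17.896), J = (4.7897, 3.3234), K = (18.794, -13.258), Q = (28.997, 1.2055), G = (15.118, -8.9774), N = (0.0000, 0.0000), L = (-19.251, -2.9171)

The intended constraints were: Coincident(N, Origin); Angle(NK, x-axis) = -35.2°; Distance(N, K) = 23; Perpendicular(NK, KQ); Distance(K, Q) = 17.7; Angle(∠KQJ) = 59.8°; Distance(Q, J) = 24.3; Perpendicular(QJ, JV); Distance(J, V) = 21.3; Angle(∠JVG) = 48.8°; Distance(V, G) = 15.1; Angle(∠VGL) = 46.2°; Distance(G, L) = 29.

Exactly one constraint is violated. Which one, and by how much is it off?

Distance(G, L) = 29 — off by 5.90.

N = (0.00, 0.00) ✓; NK at -35.20° ✓; |NK| = 23.00 ✓; ∠(NK, KQ) = 90.00° ✓; |KQ| = 17.70 ✓; ∠KQJ = 59.80° ✓; |QJ| = 24.30 ✓; ∠(QJ, JV) = 90.00° ✓; |JV| = 21.30 ✓; ∠JVG = 48.80° ✓; |VG| = 15.10 ✓; ∠VGL = 46.20° ✓; |GL| = 34.90 ✗.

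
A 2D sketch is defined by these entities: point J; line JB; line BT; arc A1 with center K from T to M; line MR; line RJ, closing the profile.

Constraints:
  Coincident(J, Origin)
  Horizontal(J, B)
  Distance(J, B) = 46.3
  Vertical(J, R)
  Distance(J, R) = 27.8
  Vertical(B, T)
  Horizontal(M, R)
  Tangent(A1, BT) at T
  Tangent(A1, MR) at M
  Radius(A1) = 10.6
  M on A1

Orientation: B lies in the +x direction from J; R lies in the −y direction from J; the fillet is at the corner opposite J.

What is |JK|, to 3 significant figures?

39.6

J and R share the same x with |JR| = 27.8 and R on the −y side, so R = (0.00, -27.8). The virtual corner opposite J is at (46.3, -27.8). The tangent condition forces KT to be normal to BT and since A1 is tangent to MR there, KM ⟂ MR, with radius 10.6, so the center K sits 10.6 in from both sides at K = (35.7, -17.2). Then |JK| = |K − J| = 39.6.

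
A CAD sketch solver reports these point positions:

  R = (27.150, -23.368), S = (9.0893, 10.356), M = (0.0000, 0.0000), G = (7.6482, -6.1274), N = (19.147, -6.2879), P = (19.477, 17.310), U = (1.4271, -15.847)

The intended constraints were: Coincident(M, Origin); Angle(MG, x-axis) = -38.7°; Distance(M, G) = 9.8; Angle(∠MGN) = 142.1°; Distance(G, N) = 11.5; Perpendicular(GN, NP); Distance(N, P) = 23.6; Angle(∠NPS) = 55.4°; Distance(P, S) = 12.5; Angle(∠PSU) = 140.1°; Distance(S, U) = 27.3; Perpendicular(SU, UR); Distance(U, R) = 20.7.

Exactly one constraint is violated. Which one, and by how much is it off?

Distance(U, R) = 20.7 — off by 6.10.

M = (0.00, 0.00) ✓; MG at -38.70° ✓; |MG| = 9.800 ✓; ∠MGN = 142.1° ✓; |GN| = 11.50 ✓; ∠(GN, NP) = 90.00° ✓; |NP| = 23.60 ✓; ∠NPS = 55.40° ✓; |PS| = 12.50 ✓; ∠PSU = 140.1° ✓; |SU| = 27.30 ✓; ∠(SU, UR) = 90.00° ✓; |UR| = 26.80 ✗.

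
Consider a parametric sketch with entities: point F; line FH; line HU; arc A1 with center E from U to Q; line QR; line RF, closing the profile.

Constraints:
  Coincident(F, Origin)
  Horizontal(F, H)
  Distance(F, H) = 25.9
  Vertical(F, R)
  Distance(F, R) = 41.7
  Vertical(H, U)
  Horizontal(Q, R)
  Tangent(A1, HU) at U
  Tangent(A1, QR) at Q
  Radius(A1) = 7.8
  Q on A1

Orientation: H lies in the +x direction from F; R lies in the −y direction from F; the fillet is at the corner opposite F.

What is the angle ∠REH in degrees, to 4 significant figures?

126.3°

F and R share the same x with |FR| = 41.7 and R on the −y side, so R = (0.000, -41.70). The virtual corner opposite F is at (25.90, -41.70). Tangency of A1 to HU means the radius EU is perpendicular to HU and the tangent condition forces EQ to be normal to QR, with radius 7.8, so the center E sits 7.8 in from both sides at E = (18.10, -33.90). Then cos ∠REH = ER·EH / (|ER||EH|), giving 126.3°.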